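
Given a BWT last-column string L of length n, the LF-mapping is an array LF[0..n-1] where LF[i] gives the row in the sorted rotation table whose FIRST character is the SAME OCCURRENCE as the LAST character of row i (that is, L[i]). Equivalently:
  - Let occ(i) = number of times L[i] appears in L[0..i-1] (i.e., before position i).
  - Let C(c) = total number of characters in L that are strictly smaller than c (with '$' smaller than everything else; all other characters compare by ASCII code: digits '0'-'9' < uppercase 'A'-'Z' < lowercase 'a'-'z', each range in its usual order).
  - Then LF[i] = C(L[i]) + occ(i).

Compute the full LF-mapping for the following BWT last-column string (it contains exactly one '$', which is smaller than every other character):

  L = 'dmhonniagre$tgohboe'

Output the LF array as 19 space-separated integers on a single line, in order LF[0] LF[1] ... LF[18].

Char counts: '$':1, 'a':1, 'b':1, 'd':1, 'e':2, 'g':2, 'h':2, 'i':1, 'm':1, 'n':2, 'o':3, 'r':1, 't':1
C (first-col start): C('$')=0, C('a')=1, C('b')=2, C('d')=3, C('e')=4, C('g')=6, C('h')=8, C('i')=10, C('m')=11, C('n')=12, C('o')=14, C('r')=17, C('t')=18
L[0]='d': occ=0, LF[0]=C('d')+0=3+0=3
L[1]='m': occ=0, LF[1]=C('m')+0=11+0=11
L[2]='h': occ=0, LF[2]=C('h')+0=8+0=8
L[3]='o': occ=0, LF[3]=C('o')+0=14+0=14
L[4]='n': occ=0, LF[4]=C('n')+0=12+0=12
L[5]='n': occ=1, LF[5]=C('n')+1=12+1=13
L[6]='i': occ=0, LF[6]=C('i')+0=10+0=10
L[7]='a': occ=0, LF[7]=C('a')+0=1+0=1
L[8]='g': occ=0, LF[8]=C('g')+0=6+0=6
L[9]='r': occ=0, LF[9]=C('r')+0=17+0=17
L[10]='e': occ=0, LF[10]=C('e')+0=4+0=4
L[11]='$': occ=0, LF[11]=C('$')+0=0+0=0
L[12]='t': occ=0, LF[12]=C('t')+0=18+0=18
L[13]='g': occ=1, LF[13]=C('g')+1=6+1=7
L[14]='o': occ=1, LF[14]=C('o')+1=14+1=15
L[15]='h': occ=1, LF[15]=C('h')+1=8+1=9
L[16]='b': occ=0, LF[16]=C('b')+0=2+0=2
L[17]='o': occ=2, LF[17]=C('o')+2=14+2=16
L[18]='e': occ=1, LF[18]=C('e')+1=4+1=5

Answer: 3 11 8 14 12 13 10 1 6 17 4 0 18 7 15 9 2 16 5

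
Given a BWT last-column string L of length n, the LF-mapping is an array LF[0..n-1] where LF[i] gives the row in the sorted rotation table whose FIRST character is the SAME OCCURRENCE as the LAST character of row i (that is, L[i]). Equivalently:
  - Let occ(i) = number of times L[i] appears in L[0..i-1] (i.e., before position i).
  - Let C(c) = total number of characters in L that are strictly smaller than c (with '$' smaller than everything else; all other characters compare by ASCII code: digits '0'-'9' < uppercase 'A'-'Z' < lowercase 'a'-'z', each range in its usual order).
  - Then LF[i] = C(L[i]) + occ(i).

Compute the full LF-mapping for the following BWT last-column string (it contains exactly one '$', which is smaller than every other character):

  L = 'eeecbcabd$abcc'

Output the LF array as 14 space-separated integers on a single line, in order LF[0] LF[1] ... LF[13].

Char counts: '$':1, 'a':2, 'b':3, 'c':4, 'd':1, 'e':3
C (first-col start): C('$')=0, C('a')=1, C('b')=3, C('c')=6, C('d')=10, C('e')=11
L[0]='e': occ=0, LF[0]=C('e')+0=11+0=11
L[1]='e': occ=1, LF[1]=C('e')+1=11+1=12
L[2]='e': occ=2, LF[2]=C('e')+2=11+2=13
L[3]='c': occ=0, LF[3]=C('c')+0=6+0=6
L[4]='b': occ=0, LF[4]=C('b')+0=3+0=3
L[5]='c': occ=1, LF[5]=C('c')+1=6+1=7
L[6]='a': occ=0, LF[6]=C('a')+0=1+0=1
L[7]='b': occ=1, LF[7]=C('b')+1=3+1=4
L[8]='d': occ=0, LF[8]=C('d')+0=10+0=10
L[9]='$': occ=0, LF[9]=C('$')+0=0+0=0
L[10]='a': occ=1, LF[10]=C('a')+1=1+1=2
L[11]='b': occ=2, LF[11]=C('b')+2=3+2=5
L[12]='c': occ=2, LF[12]=C('c')+2=6+2=8
L[13]='c': occ=3, LF[13]=C('c')+3=6+3=9

Answer: 11 12 13 6 3 7 1 4 10 0 2 5 8 9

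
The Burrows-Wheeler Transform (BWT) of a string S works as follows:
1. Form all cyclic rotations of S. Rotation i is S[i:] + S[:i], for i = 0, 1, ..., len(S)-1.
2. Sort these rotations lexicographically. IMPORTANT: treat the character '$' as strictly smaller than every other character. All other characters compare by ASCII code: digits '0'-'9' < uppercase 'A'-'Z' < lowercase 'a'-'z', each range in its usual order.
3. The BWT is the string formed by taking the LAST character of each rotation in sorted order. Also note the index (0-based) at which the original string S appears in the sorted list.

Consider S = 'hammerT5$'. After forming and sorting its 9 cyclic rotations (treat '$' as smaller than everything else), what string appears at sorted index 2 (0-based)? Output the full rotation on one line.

All 9 rotations (rotation i = S[i:]+S[:i]):
  rot[0] = hammerT5$
  rot[1] = ammerT5$h
  rot[2] = mmerT5$ha
  rot[3] = merT5$ham
  rot[4] = erT5$hamm
  rot[5] = rT5$hamme
  rot[6] = T5$hammer
  rot[7] = 5$hammerT
  rot[8] = $hammerT5
Sorted (with $ < everything):
  sorted[0] = $hammerT5
  sorted[1] = 5$hammerT
  sorted[2] = T5$hammer
  sorted[3] = ammerT5$h
  sorted[4] = erT5$hamm
  sorted[5] = hammerT5$
  sorted[6] = merT5$ham
  sorted[7] = mmerT5$ha
  sorted[8] = rT5$hamme
sorted[2] = T5$hammer

Answer: T5$hammer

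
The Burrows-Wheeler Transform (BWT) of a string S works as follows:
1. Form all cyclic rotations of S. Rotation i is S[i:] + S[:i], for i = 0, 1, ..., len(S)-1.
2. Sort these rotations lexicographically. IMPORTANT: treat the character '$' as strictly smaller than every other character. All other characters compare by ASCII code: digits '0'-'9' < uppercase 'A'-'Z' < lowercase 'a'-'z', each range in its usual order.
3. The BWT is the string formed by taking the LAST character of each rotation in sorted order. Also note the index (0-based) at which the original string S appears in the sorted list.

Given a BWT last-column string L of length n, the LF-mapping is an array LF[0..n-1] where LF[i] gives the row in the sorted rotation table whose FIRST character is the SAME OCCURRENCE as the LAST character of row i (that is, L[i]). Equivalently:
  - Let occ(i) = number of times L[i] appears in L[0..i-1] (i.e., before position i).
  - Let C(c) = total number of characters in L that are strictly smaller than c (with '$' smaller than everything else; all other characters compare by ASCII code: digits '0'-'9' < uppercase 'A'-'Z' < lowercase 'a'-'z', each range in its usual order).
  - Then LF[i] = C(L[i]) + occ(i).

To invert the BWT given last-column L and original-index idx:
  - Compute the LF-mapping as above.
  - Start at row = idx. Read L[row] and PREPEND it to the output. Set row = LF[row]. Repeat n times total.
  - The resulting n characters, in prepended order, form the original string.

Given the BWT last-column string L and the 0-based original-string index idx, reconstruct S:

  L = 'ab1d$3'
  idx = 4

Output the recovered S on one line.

LF mapping: 3 4 1 5 0 2
Walk LF starting at row 4, prepending L[row]:
  step 1: row=4, L[4]='$', prepend. Next row=LF[4]=0
  step 2: row=0, L[0]='a', prepend. Next row=LF[0]=3
  step 3: row=3, L[3]='d', prepend. Next row=LF[3]=5
  step 4: row=5, L[5]='3', prepend. Next row=LF[5]=2
  step 5: row=2, L[2]='1', prepend. Next row=LF[2]=1
  step 6: row=1, L[1]='b', prepend. Next row=LF[1]=4
Reversed output: b13da$

Answer: b13da$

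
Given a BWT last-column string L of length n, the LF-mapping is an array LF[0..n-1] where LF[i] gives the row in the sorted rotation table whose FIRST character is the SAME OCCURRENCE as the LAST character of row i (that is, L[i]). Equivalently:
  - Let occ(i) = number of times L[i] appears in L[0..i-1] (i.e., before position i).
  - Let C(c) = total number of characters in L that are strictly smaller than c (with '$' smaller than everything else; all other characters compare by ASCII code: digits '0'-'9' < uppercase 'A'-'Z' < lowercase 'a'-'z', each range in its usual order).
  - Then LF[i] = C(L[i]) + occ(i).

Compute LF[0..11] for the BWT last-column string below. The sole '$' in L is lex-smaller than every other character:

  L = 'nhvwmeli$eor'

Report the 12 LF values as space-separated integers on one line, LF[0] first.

Answer: 7 3 10 11 6 1 5 4 0 2 8 9

Derivation:
Char counts: '$':1, 'e':2, 'h':1, 'i':1, 'l':1, 'm':1, 'n':1, 'o':1, 'r':1, 'v':1, 'w':1
C (first-col start): C('$')=0, C('e')=1, C('h')=3, C('i')=4, C('l')=5, C('m')=6, C('n')=7, C('o')=8, C('r')=9, C('v')=10, C('w')=11
L[0]='n': occ=0, LF[0]=C('n')+0=7+0=7
L[1]='h': occ=0, LF[1]=C('h')+0=3+0=3
L[2]='v': occ=0, LF[2]=C('v')+0=10+0=10
L[3]='w': occ=0, LF[3]=C('w')+0=11+0=11
L[4]='m': occ=0, LF[4]=C('m')+0=6+0=6
L[5]='e': occ=0, LF[5]=C('e')+0=1+0=1
L[6]='l': occ=0, LF[6]=C('l')+0=5+0=5
L[7]='i': occ=0, LF[7]=C('i')+0=4+0=4
L[8]='$': occ=0, LF[8]=C('$')+0=0+0=0
L[9]='e': occ=1, LF[9]=C('e')+1=1+1=2
L[10]='o': occ=0, LF[10]=C('o')+0=8+0=8
L[11]='r': occ=0, LF[11]=C('r')+0=9+0=9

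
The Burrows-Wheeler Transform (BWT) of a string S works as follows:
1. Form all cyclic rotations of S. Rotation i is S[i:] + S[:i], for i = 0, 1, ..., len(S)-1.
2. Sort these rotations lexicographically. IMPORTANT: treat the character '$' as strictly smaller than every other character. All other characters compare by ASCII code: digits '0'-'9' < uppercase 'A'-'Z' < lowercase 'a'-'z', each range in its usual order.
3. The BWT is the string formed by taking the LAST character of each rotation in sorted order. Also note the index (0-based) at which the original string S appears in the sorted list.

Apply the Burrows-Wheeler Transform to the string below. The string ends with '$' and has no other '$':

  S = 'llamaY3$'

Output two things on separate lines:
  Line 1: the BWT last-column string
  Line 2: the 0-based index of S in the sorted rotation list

Answer: 3Yamll$a
6

Derivation:
All 8 rotations (rotation i = S[i:]+S[:i]):
  rot[0] = llamaY3$
  rot[1] = lamaY3$l
  rot[2] = amaY3$ll
  rot[3] = maY3$lla
  rot[4] = aY3$llam
  rot[5] = Y3$llama
  rot[6] = 3$llamaY
  rot[7] = $llamaY3
Sorted (with $ < everything):
  sorted[0] = $llamaY3  (last char: '3')
  sorted[1] = 3$llamaY  (last char: 'Y')
  sorted[2] = Y3$llama  (last char: 'a')
  sorted[3] = aY3$llam  (last char: 'm')
  sorted[4] = amaY3$ll  (last char: 'l')
  sorted[5] = lamaY3$l  (last char: 'l')
  sorted[6] = llamaY3$  (last char: '$')
  sorted[7] = maY3$lla  (last char: 'a')
Last column: 3Yamll$a
Original string S is at sorted index 6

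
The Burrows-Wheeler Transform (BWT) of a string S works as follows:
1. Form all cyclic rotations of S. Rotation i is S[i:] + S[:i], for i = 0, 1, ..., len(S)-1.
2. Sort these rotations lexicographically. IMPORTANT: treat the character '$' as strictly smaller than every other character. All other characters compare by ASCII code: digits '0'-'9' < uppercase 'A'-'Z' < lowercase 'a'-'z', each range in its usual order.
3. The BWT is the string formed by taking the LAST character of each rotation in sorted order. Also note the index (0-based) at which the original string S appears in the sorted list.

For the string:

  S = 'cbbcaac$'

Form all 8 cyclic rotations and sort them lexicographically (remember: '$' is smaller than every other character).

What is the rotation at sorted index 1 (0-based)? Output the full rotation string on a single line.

Answer: aac$cbbc

Derivation:
All 8 rotations (rotation i = S[i:]+S[:i]):
  rot[0] = cbbcaac$
  rot[1] = bbcaac$c
  rot[2] = bcaac$cb
  rot[3] = caac$cbb
  rot[4] = aac$cbbc
  rot[5] = ac$cbbca
  rot[6] = c$cbbcaa
  rot[7] = $cbbcaac
Sorted (with $ < everything):
  sorted[0] = $cbbcaac
  sorted[1] = aac$cbbc
  sorted[2] = ac$cbbca
  sorted[3] = bbcaac$c
  sorted[4] = bcaac$cb
  sorted[5] = c$cbbcaa
  sorted[6] = caac$cbb
  sorted[7] = cbbcaac$
sorted[1] = aac$cbbc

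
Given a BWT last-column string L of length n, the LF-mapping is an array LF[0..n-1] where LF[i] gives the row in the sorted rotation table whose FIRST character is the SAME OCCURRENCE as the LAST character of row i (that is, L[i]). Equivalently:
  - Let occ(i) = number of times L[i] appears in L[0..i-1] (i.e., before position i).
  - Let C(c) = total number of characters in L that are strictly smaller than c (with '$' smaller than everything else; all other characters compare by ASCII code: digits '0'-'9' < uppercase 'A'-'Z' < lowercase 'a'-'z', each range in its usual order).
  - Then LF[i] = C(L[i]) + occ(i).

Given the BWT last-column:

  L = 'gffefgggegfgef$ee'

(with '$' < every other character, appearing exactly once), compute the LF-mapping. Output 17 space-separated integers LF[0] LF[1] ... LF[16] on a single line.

Answer: 11 6 7 1 8 12 13 14 2 15 9 16 3 10 0 4 5

Derivation:
Char counts: '$':1, 'e':5, 'f':5, 'g':6
C (first-col start): C('$')=0, C('e')=1, C('f')=6, C('g')=11
L[0]='g': occ=0, LF[0]=C('g')+0=11+0=11
L[1]='f': occ=0, LF[1]=C('f')+0=6+0=6
L[2]='f': occ=1, LF[2]=C('f')+1=6+1=7
L[3]='e': occ=0, LF[3]=C('e')+0=1+0=1
L[4]='f': occ=2, LF[4]=C('f')+2=6+2=8
L[5]='g': occ=1, LF[5]=C('g')+1=11+1=12
L[6]='g': occ=2, LF[6]=C('g')+2=11+2=13
L[7]='g': occ=3, LF[7]=C('g')+3=11+3=14
L[8]='e': occ=1, LF[8]=C('e')+1=1+1=2
L[9]='g': occ=4, LF[9]=C('g')+4=11+4=15
L[10]='f': occ=3, LF[10]=C('f')+3=6+3=9
L[11]='g': occ=5, LF[11]=C('g')+5=11+5=16
L[12]='e': occ=2, LF[12]=C('e')+2=1+2=3
L[13]='f': occ=4, LF[13]=C('f')+4=6+4=10
L[14]='$': occ=0, LF[14]=C('$')+0=0+0=0
L[15]='e': occ=3, LF[15]=C('e')+3=1+3=4
L[16]='e': occ=4, LF[16]=C('e')+4=1+4=5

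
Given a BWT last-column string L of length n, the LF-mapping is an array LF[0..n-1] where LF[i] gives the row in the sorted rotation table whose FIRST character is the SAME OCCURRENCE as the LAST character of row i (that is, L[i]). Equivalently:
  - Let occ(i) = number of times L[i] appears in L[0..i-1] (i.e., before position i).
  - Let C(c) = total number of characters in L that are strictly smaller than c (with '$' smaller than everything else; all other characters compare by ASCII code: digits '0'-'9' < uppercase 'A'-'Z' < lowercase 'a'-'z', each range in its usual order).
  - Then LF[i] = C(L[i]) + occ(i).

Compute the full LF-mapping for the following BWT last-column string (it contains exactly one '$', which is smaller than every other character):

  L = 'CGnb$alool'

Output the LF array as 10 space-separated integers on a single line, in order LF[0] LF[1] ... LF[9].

Answer: 1 2 7 4 0 3 5 8 9 6

Derivation:
Char counts: '$':1, 'C':1, 'G':1, 'a':1, 'b':1, 'l':2, 'n':1, 'o':2
C (first-col start): C('$')=0, C('C')=1, C('G')=2, C('a')=3, C('b')=4, C('l')=5, C('n')=7, C('o')=8
L[0]='C': occ=0, LF[0]=C('C')+0=1+0=1
L[1]='G': occ=0, LF[1]=C('G')+0=2+0=2
L[2]='n': occ=0, LF[2]=C('n')+0=7+0=7
L[3]='b': occ=0, LF[3]=C('b')+0=4+0=4
L[4]='$': occ=0, LF[4]=C('$')+0=0+0=0
L[5]='a': occ=0, LF[5]=C('a')+0=3+0=3
L[6]='l': occ=0, LF[6]=C('l')+0=5+0=5
L[7]='o': occ=0, LF[7]=C('o')+0=8+0=8
L[8]='o': occ=1, LF[8]=C('o')+1=8+1=9
L[9]='l': occ=1, LF[9]=C('l')+1=5+1=6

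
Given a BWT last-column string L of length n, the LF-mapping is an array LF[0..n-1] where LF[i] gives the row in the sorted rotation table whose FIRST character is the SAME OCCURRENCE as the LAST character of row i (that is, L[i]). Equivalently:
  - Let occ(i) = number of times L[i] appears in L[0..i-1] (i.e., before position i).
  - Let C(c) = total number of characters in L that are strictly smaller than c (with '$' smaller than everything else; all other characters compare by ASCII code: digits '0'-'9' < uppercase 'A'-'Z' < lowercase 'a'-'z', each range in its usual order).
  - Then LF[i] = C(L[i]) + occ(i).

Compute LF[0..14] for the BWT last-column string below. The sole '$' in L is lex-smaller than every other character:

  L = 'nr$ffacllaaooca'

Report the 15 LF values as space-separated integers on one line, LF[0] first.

Char counts: '$':1, 'a':4, 'c':2, 'f':2, 'l':2, 'n':1, 'o':2, 'r':1
C (first-col start): C('$')=0, C('a')=1, C('c')=5, C('f')=7, C('l')=9, C('n')=11, C('o')=12, C('r')=14
L[0]='n': occ=0, LF[0]=C('n')+0=11+0=11
L[1]='r': occ=0, LF[1]=C('r')+0=14+0=14
L[2]='$': occ=0, LF[2]=C('$')+0=0+0=0
L[3]='f': occ=0, LF[3]=C('f')+0=7+0=7
L[4]='f': occ=1, LF[4]=C('f')+1=7+1=8
L[5]='a': occ=0, LF[5]=C('a')+0=1+0=1
L[6]='c': occ=0, LF[6]=C('c')+0=5+0=5
L[7]='l': occ=0, LF[7]=C('l')+0=9+0=9
L[8]='l': occ=1, LF[8]=C('l')+1=9+1=10
L[9]='a': occ=1, LF[9]=C('a')+1=1+1=2
L[10]='a': occ=2, LF[10]=C('a')+2=1+2=3
L[11]='o': occ=0, LF[11]=C('o')+0=12+0=12
L[12]='o': occ=1, LF[12]=C('o')+1=12+1=13
L[13]='c': occ=1, LF[13]=C('c')+1=5+1=6
L[14]='a': occ=3, LF[14]=C('a')+3=1+3=4

Answer: 11 14 0 7 8 1 5 9 10 2 3 12 13 6 4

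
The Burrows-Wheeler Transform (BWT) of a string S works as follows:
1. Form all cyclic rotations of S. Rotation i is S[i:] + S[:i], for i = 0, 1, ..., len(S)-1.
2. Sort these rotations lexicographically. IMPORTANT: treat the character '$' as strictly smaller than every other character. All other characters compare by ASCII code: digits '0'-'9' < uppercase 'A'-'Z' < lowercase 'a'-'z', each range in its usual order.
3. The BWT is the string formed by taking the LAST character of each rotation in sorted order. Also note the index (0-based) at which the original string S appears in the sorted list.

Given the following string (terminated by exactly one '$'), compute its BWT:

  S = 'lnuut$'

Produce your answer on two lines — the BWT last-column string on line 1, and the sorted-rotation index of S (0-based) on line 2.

All 6 rotations (rotation i = S[i:]+S[:i]):
  rot[0] = lnuut$
  rot[1] = nuut$l
  rot[2] = uut$ln
  rot[3] = ut$lnu
  rot[4] = t$lnuu
  rot[5] = $lnuut
Sorted (with $ < everything):
  sorted[0] = $lnuut  (last char: 't')
  sorted[1] = lnuut$  (last char: '$')
  sorted[2] = nuut$l  (last char: 'l')
  sorted[3] = t$lnuu  (last char: 'u')
  sorted[4] = ut$lnu  (last char: 'u')
  sorted[5] = uut$ln  (last char: 'n')
Last column: t$luun
Original string S is at sorted index 1

Answer: t$luun
1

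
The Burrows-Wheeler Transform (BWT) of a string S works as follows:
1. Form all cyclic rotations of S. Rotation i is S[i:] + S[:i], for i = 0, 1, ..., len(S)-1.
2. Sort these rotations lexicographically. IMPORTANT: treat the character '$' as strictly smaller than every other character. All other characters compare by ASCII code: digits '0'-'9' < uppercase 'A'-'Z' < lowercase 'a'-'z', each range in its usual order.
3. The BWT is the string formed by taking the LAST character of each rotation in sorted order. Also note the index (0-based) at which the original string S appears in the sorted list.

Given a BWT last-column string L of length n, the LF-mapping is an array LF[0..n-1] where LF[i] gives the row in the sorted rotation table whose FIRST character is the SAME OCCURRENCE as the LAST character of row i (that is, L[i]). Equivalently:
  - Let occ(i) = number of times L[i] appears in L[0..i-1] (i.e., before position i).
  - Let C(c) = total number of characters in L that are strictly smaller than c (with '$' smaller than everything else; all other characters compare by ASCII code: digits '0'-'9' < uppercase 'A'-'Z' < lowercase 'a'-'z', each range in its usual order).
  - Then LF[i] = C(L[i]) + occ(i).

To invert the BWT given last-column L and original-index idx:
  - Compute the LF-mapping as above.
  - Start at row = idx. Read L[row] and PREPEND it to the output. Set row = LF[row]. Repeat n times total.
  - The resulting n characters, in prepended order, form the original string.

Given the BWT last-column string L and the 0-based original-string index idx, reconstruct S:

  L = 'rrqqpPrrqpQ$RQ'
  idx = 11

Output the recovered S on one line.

Answer: rPpRrpqqQrqQr$

Derivation:
LF mapping: 10 11 7 8 5 1 12 13 9 6 2 0 4 3
Walk LF starting at row 11, prepending L[row]:
  step 1: row=11, L[11]='$', prepend. Next row=LF[11]=0
  step 2: row=0, L[0]='r', prepend. Next row=LF[0]=10
  step 3: row=10, L[10]='Q', prepend. Next row=LF[10]=2
  step 4: row=2, L[2]='q', prepend. Next row=LF[2]=7
  step 5: row=7, L[7]='r', prepend. Next row=LF[7]=13
  step 6: row=13, L[13]='Q', prepend. Next row=LF[13]=3
  step 7: row=3, L[3]='q', prepend. Next row=LF[3]=8
  step 8: row=8, L[8]='q', prepend. Next row=LF[8]=9
  step 9: row=9, L[9]='p', prepend. Next row=LF[9]=6
  step 10: row=6, L[6]='r', prepend. Next row=LF[6]=12
  step 11: row=12, L[12]='R', prepend. Next row=LF[12]=4
  step 12: row=4, L[4]='p', prepend. Next row=LF[4]=5
  step 13: row=5, L[5]='P', prepend. Next row=LF[5]=1
  step 14: row=1, L[1]='r', prepend. Next row=LF[1]=11
Reversed output: rPpRrpqqQrqQr$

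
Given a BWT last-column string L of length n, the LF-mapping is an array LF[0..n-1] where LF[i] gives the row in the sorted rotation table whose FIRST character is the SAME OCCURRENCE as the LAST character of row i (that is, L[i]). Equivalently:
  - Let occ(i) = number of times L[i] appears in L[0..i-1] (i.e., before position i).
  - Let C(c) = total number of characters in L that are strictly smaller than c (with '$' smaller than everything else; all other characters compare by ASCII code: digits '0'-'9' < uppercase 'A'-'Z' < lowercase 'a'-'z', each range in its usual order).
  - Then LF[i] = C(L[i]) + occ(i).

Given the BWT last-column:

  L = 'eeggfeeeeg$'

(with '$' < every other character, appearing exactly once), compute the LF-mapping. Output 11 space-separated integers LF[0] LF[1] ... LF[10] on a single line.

Answer: 1 2 8 9 7 3 4 5 6 10 0

Derivation:
Char counts: '$':1, 'e':6, 'f':1, 'g':3
C (first-col start): C('$')=0, C('e')=1, C('f')=7, C('g')=8
L[0]='e': occ=0, LF[0]=C('e')+0=1+0=1
L[1]='e': occ=1, LF[1]=C('e')+1=1+1=2
L[2]='g': occ=0, LF[2]=C('g')+0=8+0=8
L[3]='g': occ=1, LF[3]=C('g')+1=8+1=9
L[4]='f': occ=0, LF[4]=C('f')+0=7+0=7
L[5]='e': occ=2, LF[5]=C('e')+2=1+2=3
L[6]='e': occ=3, LF[6]=C('e')+3=1+3=4
L[7]='e': occ=4, LF[7]=C('e')+4=1+4=5
L[8]='e': occ=5, LF[8]=C('e')+5=1+5=6
L[9]='g': occ=2, LF[9]=C('g')+2=8+2=10
L[10]='$': occ=0, LF[10]=C('$')+0=0+0=0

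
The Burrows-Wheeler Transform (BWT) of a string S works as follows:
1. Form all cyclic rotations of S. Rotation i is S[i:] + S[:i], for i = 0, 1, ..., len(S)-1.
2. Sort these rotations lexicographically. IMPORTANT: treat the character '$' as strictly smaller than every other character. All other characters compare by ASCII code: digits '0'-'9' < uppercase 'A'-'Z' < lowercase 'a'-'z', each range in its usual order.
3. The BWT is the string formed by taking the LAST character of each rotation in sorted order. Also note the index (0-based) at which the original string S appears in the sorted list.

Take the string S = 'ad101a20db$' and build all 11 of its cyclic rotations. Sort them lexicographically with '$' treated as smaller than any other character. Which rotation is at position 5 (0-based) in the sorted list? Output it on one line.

All 11 rotations (rotation i = S[i:]+S[:i]):
  rot[0] = ad101a20db$
  rot[1] = d101a20db$a
  rot[2] = 101a20db$ad
  rot[3] = 01a20db$ad1
  rot[4] = 1a20db$ad10
  rot[5] = a20db$ad101
  rot[6] = 20db$ad101a
  rot[7] = 0db$ad101a2
  rot[8] = db$ad101a20
  rot[9] = b$ad101a20d
  rot[10] = $ad101a20db
Sorted (with $ < everything):
  sorted[0] = $ad101a20db
  sorted[1] = 01a20db$ad1
  sorted[2] = 0db$ad101a2
  sorted[3] = 101a20db$ad
  sorted[4] = 1a20db$ad10
  sorted[5] = 20db$ad101a
  sorted[6] = a20db$ad101
  sorted[7] = ad101a20db$
  sorted[8] = b$ad101a20d
  sorted[9] = d101a20db$a
  sorted[10] = db$ad101a20
sorted[5] = 20db$ad101a

Answer: 20db$ad101a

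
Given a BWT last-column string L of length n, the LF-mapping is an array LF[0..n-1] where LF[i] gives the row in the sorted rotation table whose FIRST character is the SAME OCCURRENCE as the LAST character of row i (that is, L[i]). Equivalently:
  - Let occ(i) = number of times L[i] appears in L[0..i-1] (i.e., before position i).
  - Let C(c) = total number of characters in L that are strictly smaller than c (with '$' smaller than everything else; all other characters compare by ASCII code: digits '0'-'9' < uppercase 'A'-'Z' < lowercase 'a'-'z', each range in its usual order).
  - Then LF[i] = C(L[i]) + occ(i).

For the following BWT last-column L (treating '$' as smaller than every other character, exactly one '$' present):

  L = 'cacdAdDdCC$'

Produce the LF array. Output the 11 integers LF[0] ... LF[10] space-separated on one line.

Char counts: '$':1, 'A':1, 'C':2, 'D':1, 'a':1, 'c':2, 'd':3
C (first-col start): C('$')=0, C('A')=1, C('C')=2, C('D')=4, C('a')=5, C('c')=6, C('d')=8
L[0]='c': occ=0, LF[0]=C('c')+0=6+0=6
L[1]='a': occ=0, LF[1]=C('a')+0=5+0=5
L[2]='c': occ=1, LF[2]=C('c')+1=6+1=7
L[3]='d': occ=0, LF[3]=C('d')+0=8+0=8
L[4]='A': occ=0, LF[4]=C('A')+0=1+0=1
L[5]='d': occ=1, LF[5]=C('d')+1=8+1=9
L[6]='D': occ=0, LF[6]=C('D')+0=4+0=4
L[7]='d': occ=2, LF[7]=C('d')+2=8+2=10
L[8]='C': occ=0, LF[8]=C('C')+0=2+0=2
L[9]='C': occ=1, LF[9]=C('C')+1=2+1=3
L[10]='$': occ=0, LF[10]=C('$')+0=0+0=0

Answer: 6 5 7 8 1 9 4 10 2 3 0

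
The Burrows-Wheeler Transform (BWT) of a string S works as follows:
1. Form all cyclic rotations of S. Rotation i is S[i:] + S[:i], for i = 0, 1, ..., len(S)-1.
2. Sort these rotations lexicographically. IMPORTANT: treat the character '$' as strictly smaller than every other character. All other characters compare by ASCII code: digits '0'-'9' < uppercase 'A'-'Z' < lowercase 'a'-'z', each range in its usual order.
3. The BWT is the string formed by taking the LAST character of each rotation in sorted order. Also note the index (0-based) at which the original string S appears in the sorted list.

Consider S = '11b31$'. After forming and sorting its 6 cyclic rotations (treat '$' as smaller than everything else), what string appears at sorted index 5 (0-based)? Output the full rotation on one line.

All 6 rotations (rotation i = S[i:]+S[:i]):
  rot[0] = 11b31$
  rot[1] = 1b31$1
  rot[2] = b31$11
  rot[3] = 31$11b
  rot[4] = 1$11b3
  rot[5] = $11b31
Sorted (with $ < everything):
  sorted[0] = $11b31
  sorted[1] = 1$11b3
  sorted[2] = 11b31$
  sorted[3] = 1b31$1
  sorted[4] = 31$11b
  sorted[5] = b31$11
sorted[5] = b31$11

Answer: b31$11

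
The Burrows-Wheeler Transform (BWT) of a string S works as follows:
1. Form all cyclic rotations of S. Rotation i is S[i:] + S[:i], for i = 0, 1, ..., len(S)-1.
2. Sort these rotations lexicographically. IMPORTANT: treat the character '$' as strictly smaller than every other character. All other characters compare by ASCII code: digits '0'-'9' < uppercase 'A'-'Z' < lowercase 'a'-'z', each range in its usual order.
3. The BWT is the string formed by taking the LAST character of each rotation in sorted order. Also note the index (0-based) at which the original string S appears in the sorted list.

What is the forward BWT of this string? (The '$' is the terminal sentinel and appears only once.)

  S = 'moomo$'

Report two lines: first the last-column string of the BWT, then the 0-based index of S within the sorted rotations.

Answer: oo$mom
2

Derivation:
All 6 rotations (rotation i = S[i:]+S[:i]):
  rot[0] = moomo$
  rot[1] = oomo$m
  rot[2] = omo$mo
  rot[3] = mo$moo
  rot[4] = o$moom
  rot[5] = $moomo
Sorted (with $ < everything):
  sorted[0] = $moomo  (last char: 'o')
  sorted[1] = mo$moo  (last char: 'o')
  sorted[2] = moomo$  (last char: '$')
  sorted[3] = o$moom  (last char: 'm')
  sorted[4] = omo$mo  (last char: 'o')
  sorted[5] = oomo$m  (last char: 'm')
Last column: oo$mom
Original string S is at sorted index 2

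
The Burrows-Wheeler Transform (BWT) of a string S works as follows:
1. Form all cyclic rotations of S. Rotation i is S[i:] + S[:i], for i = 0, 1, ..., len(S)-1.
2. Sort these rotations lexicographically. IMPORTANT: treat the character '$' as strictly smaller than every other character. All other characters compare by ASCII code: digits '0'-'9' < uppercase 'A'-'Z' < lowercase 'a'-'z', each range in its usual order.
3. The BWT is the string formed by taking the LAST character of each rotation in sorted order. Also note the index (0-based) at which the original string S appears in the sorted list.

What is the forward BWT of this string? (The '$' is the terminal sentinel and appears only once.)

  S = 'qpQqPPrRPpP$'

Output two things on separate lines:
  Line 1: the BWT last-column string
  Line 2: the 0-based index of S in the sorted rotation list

Answer: PpqRPprPqQ$P
10

Derivation:
All 12 rotations (rotation i = S[i:]+S[:i]):
  rot[0] = qpQqPPrRPpP$
  rot[1] = pQqPPrRPpP$q
  rot[2] = QqPPrRPpP$qp
  rot[3] = qPPrRPpP$qpQ
  rot[4] = PPrRPpP$qpQq
  rot[5] = PrRPpP$qpQqP
  rot[6] = rRPpP$qpQqPP
  rot[7] = RPpP$qpQqPPr
  rot[8] = PpP$qpQqPPrR
  rot[9] = pP$qpQqPPrRP
  rot[10] = P$qpQqPPrRPp
  rot[11] = $qpQqPPrRPpP
Sorted (with $ < everything):
  sorted[0] = $qpQqPPrRPpP  (last char: 'P')
  sorted[1] = P$qpQqPPrRPp  (last char: 'p')
  sorted[2] = PPrRPpP$qpQq  (last char: 'q')
  sorted[3] = PpP$qpQqPPrR  (last char: 'R')
  sorted[4] = PrRPpP$qpQqP  (last char: 'P')
  sorted[5] = QqPPrRPpP$qp  (last char: 'p')
  sorted[6] = RPpP$qpQqPPr  (last char: 'r')
  sorted[7] = pP$qpQqPPrRP  (last char: 'P')
  sorted[8] = pQqPPrRPpP$q  (last char: 'q')
  sorted[9] = qPPrRPpP$qpQ  (last char: 'Q')
  sorted[10] = qpQqPPrRPpP$  (last char: '$')
  sorted[11] = rRPpP$qpQqPP  (last char: 'P')
Last column: PpqRPprPqQ$P
Original string S is at sorted index 10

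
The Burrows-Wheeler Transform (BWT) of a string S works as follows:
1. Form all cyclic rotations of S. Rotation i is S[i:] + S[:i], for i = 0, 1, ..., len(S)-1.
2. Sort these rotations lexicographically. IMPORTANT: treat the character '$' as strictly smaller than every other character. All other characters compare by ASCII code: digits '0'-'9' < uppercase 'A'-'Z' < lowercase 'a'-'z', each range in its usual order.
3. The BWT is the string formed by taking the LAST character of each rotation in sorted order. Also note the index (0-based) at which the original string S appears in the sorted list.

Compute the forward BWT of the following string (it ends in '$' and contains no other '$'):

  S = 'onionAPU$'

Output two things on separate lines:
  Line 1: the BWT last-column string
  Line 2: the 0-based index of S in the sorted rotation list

All 9 rotations (rotation i = S[i:]+S[:i]):
  rot[0] = onionAPU$
  rot[1] = nionAPU$o
  rot[2] = ionAPU$on
  rot[3] = onAPU$oni
  rot[4] = nAPU$onio
  rot[5] = APU$onion
  rot[6] = PU$onionA
  rot[7] = U$onionAP
  rot[8] = $onionAPU
Sorted (with $ < everything):
  sorted[0] = $onionAPU  (last char: 'U')
  sorted[1] = APU$onion  (last char: 'n')
  sorted[2] = PU$onionA  (last char: 'A')
  sorted[3] = U$onionAP  (last char: 'P')
  sorted[4] = ionAPU$on  (last char: 'n')
  sorted[5] = nAPU$onio  (last char: 'o')
  sorted[6] = nionAPU$o  (last char: 'o')
  sorted[7] = onAPU$oni  (last char: 'i')
  sorted[8] = onionAPU$  (last char: '$')
Last column: UnAPnooi$
Original string S is at sorted index 8

Answer: UnAPnooi$
8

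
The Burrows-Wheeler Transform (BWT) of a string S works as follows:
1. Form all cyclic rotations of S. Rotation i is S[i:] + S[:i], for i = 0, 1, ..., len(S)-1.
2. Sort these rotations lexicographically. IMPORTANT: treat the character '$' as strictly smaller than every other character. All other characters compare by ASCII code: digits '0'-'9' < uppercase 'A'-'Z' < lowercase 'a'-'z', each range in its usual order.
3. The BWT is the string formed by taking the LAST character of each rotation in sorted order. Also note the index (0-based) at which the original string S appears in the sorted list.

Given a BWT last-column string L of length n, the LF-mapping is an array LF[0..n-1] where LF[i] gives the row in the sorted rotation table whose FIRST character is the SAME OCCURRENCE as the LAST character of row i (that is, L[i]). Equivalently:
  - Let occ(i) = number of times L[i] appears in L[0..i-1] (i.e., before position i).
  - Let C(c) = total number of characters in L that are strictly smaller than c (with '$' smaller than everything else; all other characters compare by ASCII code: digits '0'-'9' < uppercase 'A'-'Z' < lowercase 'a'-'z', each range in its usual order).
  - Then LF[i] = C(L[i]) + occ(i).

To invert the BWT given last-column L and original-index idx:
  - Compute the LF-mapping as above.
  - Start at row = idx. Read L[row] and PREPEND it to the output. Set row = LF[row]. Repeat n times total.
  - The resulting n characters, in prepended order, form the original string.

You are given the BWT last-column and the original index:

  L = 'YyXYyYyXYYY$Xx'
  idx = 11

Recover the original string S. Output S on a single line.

LF mapping: 4 11 1 5 12 6 13 2 7 8 9 0 3 10
Walk LF starting at row 11, prepending L[row]:
  step 1: row=11, L[11]='$', prepend. Next row=LF[11]=0
  step 2: row=0, L[0]='Y', prepend. Next row=LF[0]=4
  step 3: row=4, L[4]='y', prepend. Next row=LF[4]=12
  step 4: row=12, L[12]='X', prepend. Next row=LF[12]=3
  step 5: row=3, L[3]='Y', prepend. Next row=LF[3]=5
  step 6: row=5, L[5]='Y', prepend. Next row=LF[5]=6
  step 7: row=6, L[6]='y', prepend. Next row=LF[6]=13
  step 8: row=13, L[13]='x', prepend. Next row=LF[13]=10
  step 9: row=10, L[10]='Y', prepend. Next row=LF[10]=9
  step 10: row=9, L[9]='Y', prepend. Next row=LF[9]=8
  step 11: row=8, L[8]='Y', prepend. Next row=LF[8]=7
  step 12: row=7, L[7]='X', prepend. Next row=LF[7]=2
  step 13: row=2, L[2]='X', prepend. Next row=LF[2]=1
  step 14: row=1, L[1]='y', prepend. Next row=LF[1]=11
Reversed output: yXXYYYxyYYXyY$

Answer: yXXYYYxyYYXyY$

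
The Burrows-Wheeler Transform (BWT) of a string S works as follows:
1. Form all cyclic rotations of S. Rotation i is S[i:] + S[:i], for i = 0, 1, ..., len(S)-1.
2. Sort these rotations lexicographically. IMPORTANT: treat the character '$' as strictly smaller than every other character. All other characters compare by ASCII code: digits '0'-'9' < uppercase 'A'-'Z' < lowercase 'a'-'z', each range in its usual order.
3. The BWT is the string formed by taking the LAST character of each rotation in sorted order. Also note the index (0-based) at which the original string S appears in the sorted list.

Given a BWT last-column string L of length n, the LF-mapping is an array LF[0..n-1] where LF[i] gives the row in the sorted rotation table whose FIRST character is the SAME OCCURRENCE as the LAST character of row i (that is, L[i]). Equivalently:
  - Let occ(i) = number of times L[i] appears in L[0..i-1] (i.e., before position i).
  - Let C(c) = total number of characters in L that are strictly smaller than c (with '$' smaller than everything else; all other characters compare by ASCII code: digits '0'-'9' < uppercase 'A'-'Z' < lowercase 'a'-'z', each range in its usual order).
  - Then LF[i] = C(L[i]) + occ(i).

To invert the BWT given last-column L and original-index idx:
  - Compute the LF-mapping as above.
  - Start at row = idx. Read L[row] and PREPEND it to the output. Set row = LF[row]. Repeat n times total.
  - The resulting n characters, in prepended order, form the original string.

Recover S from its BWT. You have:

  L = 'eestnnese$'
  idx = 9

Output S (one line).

Answer: tennessee$

Derivation:
LF mapping: 1 2 7 9 5 6 3 8 4 0
Walk LF starting at row 9, prepending L[row]:
  step 1: row=9, L[9]='$', prepend. Next row=LF[9]=0
  step 2: row=0, L[0]='e', prepend. Next row=LF[0]=1
  step 3: row=1, L[1]='e', prepend. Next row=LF[1]=2
  step 4: row=2, L[2]='s', prepend. Next row=LF[2]=7
  step 5: row=7, L[7]='s', prepend. Next row=LF[7]=8
  step 6: row=8, L[8]='e', prepend. Next row=LF[8]=4
  step 7: row=4, L[4]='n', prepend. Next row=LF[4]=5
  step 8: row=5, L[5]='n', prepend. Next row=LF[5]=6
  step 9: row=6, L[6]='e', prepend. Next row=LF[6]=3
  step 10: row=3, L[3]='t', prepend. Next row=LF[3]=9
Reversed output: tennessee$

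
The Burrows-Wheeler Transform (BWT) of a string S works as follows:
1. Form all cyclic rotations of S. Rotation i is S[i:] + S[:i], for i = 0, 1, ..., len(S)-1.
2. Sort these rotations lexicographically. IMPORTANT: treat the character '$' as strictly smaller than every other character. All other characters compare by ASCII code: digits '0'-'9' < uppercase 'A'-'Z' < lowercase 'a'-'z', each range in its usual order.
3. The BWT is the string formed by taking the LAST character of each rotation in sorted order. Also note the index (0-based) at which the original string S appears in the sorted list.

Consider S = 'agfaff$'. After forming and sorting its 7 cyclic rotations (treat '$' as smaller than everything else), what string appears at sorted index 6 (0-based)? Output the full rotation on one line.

Answer: gfaff$a

Derivation:
All 7 rotations (rotation i = S[i:]+S[:i]):
  rot[0] = agfaff$
  rot[1] = gfaff$a
  rot[2] = faff$ag
  rot[3] = aff$agf
  rot[4] = ff$agfa
  rot[5] = f$agfaf
  rot[6] = $agfaff
Sorted (with $ < everything):
  sorted[0] = $agfaff
  sorted[1] = aff$agf
  sorted[2] = agfaff$
  sorted[3] = f$agfaf
  sorted[4] = faff$ag
  sorted[5] = ff$agfa
  sorted[6] = gfaff$a
sorted[6] = gfaff$a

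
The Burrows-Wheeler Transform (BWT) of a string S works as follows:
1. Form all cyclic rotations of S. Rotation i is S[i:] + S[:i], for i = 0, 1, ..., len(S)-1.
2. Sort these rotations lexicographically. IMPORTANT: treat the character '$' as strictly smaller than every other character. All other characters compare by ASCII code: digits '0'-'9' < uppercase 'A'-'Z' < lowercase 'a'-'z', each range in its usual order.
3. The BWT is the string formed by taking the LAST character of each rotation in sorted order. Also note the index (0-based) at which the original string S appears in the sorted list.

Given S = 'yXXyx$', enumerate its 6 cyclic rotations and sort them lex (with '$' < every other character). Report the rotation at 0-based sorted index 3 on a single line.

Answer: x$yXXy

Derivation:
All 6 rotations (rotation i = S[i:]+S[:i]):
  rot[0] = yXXyx$
  rot[1] = XXyx$y
  rot[2] = Xyx$yX
  rot[3] = yx$yXX
  rot[4] = x$yXXy
  rot[5] = $yXXyx
Sorted (with $ < everything):
  sorted[0] = $yXXyx
  sorted[1] = XXyx$y
  sorted[2] = Xyx$yX
  sorted[3] = x$yXXy
  sorted[4] = yXXyx$
  sorted[5] = yx$yXX
sorted[3] = x$yXXy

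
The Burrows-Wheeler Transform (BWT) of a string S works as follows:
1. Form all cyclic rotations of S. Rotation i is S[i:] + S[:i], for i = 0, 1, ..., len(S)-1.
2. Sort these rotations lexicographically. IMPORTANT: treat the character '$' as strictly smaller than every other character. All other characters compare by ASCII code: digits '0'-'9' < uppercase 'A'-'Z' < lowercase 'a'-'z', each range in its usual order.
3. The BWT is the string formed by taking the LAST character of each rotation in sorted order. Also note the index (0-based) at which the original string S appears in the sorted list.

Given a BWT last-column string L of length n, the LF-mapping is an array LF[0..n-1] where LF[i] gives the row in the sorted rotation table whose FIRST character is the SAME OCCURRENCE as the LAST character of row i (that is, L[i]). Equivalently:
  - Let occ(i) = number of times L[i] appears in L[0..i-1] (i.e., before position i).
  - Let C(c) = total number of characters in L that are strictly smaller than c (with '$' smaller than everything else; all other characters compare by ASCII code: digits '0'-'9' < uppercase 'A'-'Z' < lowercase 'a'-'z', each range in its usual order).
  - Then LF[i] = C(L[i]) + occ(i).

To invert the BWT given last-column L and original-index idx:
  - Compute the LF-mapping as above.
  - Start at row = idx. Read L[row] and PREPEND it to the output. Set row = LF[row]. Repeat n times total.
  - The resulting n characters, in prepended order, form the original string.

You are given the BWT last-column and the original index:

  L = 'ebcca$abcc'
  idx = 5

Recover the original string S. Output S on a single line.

Answer: cacbabcce$

Derivation:
LF mapping: 9 3 5 6 1 0 2 4 7 8
Walk LF starting at row 5, prepending L[row]:
  step 1: row=5, L[5]='$', prepend. Next row=LF[5]=0
  step 2: row=0, L[0]='e', prepend. Next row=LF[0]=9
  step 3: row=9, L[9]='c', prepend. Next row=LF[9]=8
  step 4: row=8, L[8]='c', prepend. Next row=LF[8]=7
  step 5: row=7, L[7]='b', prepend. Next row=LF[7]=4
  step 6: row=4, L[4]='a', prepend. Next row=LF[4]=1
  step 7: row=1, L[1]='b', prepend. Next row=LF[1]=3
  step 8: row=3, L[3]='c', prepend. Next row=LF[3]=6
  step 9: row=6, L[6]='a', prepend. Next row=LF[6]=2
  step 10: row=2, L[2]='c', prepend. Next row=LF[2]=5
Reversed output: cacbabcce$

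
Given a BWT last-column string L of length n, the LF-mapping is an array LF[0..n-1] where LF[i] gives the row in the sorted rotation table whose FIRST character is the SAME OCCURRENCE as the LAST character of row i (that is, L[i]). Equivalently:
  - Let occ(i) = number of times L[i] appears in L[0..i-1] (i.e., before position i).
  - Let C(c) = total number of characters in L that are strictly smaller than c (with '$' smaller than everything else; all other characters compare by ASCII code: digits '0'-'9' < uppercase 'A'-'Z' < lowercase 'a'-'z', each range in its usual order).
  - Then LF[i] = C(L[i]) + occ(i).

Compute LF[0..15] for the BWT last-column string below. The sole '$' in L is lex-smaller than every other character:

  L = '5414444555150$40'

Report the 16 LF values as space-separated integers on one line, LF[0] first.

Answer: 11 5 3 6 7 8 9 12 13 14 4 15 1 0 10 2

Derivation:
Char counts: '$':1, '0':2, '1':2, '4':6, '5':5
C (first-col start): C('$')=0, C('0')=1, C('1')=3, C('4')=5, C('5')=11
L[0]='5': occ=0, LF[0]=C('5')+0=11+0=11
L[1]='4': occ=0, LF[1]=C('4')+0=5+0=5
L[2]='1': occ=0, LF[2]=C('1')+0=3+0=3
L[3]='4': occ=1, LF[3]=C('4')+1=5+1=6
L[4]='4': occ=2, LF[4]=C('4')+2=5+2=7
L[5]='4': occ=3, LF[5]=C('4')+3=5+3=8
L[6]='4': occ=4, LF[6]=C('4')+4=5+4=9
L[7]='5': occ=1, LF[7]=C('5')+1=11+1=12
L[8]='5': occ=2, LF[8]=C('5')+2=11+2=13
L[9]='5': occ=3, LF[9]=C('5')+3=11+3=14
L[10]='1': occ=1, LF[10]=C('1')+1=3+1=4
L[11]='5': occ=4, LF[11]=C('5')+4=11+4=15
L[12]='0': occ=0, LF[12]=C('0')+0=1+0=1
L[13]='$': occ=0, LF[13]=C('$')+0=0+0=0
L[14]='4': occ=5, LF[14]=C('4')+5=5+5=10
L[15]='0': occ=1, LF[15]=C('0')+1=1+1=2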